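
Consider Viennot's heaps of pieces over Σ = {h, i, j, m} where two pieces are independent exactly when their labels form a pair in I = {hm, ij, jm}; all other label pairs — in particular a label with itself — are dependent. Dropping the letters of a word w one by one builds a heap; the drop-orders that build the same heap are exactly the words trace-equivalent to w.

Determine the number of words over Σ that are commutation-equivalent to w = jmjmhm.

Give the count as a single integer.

20

#0=j has no predecessor
#1=m has no predecessor
#2=j depends on [0:j]
#3=m depends on [1:m]
#4=h depends on [2:j]
#5=m depends on [3:m]
sources: [0:j, 1:m]
N(rest) = Σ N(rest − s) over sources s of rest; N(one piece) = 1:
  size 1 → [4]=1  [5]=1
  size 2 → [2,4]=1  [3,5]=1  [4,5]=2
  size 3 → [0,2,4]=1  [1,3,5]=1  [2,4,5]=3  [3,4,5]=3
  size 4 → [0,2,4,5]=4  [1,3,4,5]=4  [2,3,4,5]=6
  first=0(j) contributes 10
  first=1(m) contributes 10
|[w]| = 20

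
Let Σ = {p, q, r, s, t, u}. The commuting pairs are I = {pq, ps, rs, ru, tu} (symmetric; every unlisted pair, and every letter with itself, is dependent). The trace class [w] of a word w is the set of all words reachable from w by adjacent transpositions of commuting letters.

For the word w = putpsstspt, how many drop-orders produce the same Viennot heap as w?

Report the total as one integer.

12

drop 0:p onto floor
drop 1:u onto {0:p}
drop 2:t onto {0:p}
drop 3:p onto {1:u, 2:t}
drop 4:s onto {1:u, 2:t}
drop 5:s onto {4:s}
drop 6:t onto {3:p, 5:s}
drop 7:s onto {6:t}
drop 8:p onto {6:t}
drop 9:t onto {7:s, 8:p}
ground layer = {0:p}
drop-orders for the pieces not yet dropped (sum over which currently-grounded one goes next):
  1 to go: {9} 1
  2 to go: {7,9} 1  {8,9} 1
  3 to go: {7,8,9} 2
  4 to go: {6,7,8,9} 2
  5 to go: {3,6,7,8,9} 2  {5,6,7,8,9} 2
  6 to go: {3,5,6,7,8,9} 4  {4,5,6,7,8,9} 2
  7 to go: {3,4,5,6,7,8,9} 6
  8 to go: {1,3,4,5,6,7,8,9} 6  {2,3,4,5,6,7,8,9} 6
  if 0:p drops first: 12 orders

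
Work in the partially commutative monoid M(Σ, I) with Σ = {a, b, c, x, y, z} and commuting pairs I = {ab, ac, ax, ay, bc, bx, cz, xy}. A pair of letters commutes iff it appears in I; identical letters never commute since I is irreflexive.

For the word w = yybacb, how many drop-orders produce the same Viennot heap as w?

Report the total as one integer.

18

#0=y has no predecessor
#1=y depends on [0:y]
#2=b depends on [1:y]
#3=a has no predecessor
#4=c depends on [1:y]
#5=b depends on [2:b]
sources: [0:y, 3:a]
N(rest) = Σ N(rest − s) over sources s of rest; N(one piece) = 1:
  size 1 → [3]=1  [4]=1  [5]=1
  size 2 → [2,5]=1  [3,4]=2  [3,5]=2  [4,5]=2
  size 3 → [2,3,5]=3  [2,4,5]=3  [3,4,5]=6
  size 4 → [1,2,4,5]=3  [2,3,4,5]=12
  first=0(y) contributes 15
  first=3(a) contributes 3
|[w]| = 18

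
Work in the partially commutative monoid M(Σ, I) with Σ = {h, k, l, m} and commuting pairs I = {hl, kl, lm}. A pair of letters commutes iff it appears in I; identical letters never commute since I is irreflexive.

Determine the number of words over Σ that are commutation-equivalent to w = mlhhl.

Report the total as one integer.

10

0(m) covers ∅
1(l) covers ∅
2(h) covers 0:m
3(h) covers 2:h
4(l) covers 1:l
floor of heap: 0:m, 1:l
completions by unplaced set U, small U first (add the entries for U minus each lowest piece of U):
  |U|=1: {3}:1  {4}:1
  |U|=2: {1,4}:1  {2,3}:1  {3,4}:2
  |U|=3: {0,2,3}:1  {1,3,4}:3  {2,3,4}:3
  start at 0(m): 6
  start at 1(l): 4
sum over floor = 10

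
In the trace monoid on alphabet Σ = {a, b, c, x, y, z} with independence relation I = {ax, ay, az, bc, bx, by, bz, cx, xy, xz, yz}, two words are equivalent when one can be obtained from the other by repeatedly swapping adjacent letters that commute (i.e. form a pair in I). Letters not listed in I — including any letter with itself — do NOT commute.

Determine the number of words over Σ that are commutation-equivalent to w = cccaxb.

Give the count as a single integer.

6

#0=c has no predecessor
#1=c depends on [0:c]
#2=c depends on [1:c]
#3=a depends on [2:c]
#4=x has no predecessor
#5=b depends on [3:a]
sources: [0:c, 4:x]
N(rest) = Σ N(rest − s) over sources s of rest; N(one piece) = 1:
  size 1 → [4]=1  [5]=1
  size 2 → [3,5]=1  [4,5]=2
  size 3 → [2,3,5]=1  [3,4,5]=3
  size 4 → [1,2,3,5]=1  [2,3,4,5]=4
  first=0(c) contributes 5
  first=4(x) contributes 1
|[w]| = 6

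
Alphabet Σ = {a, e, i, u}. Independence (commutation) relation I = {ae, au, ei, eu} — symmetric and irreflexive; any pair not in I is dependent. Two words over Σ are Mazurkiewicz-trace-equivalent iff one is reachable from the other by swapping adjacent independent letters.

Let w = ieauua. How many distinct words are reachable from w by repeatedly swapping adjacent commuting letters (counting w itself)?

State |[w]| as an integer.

drop 0:i onto floor
drop 1:e onto floor
drop 2:a onto {0:i}
drop 3:u onto {0:i}
drop 4:u onto {3:u}
drop 5:a onto {2:a}
ground layer = {0:i, 1:e}
drop-orders for the pieces not yet dropped (sum over which currently-grounded one goes next):
  1 to go: {1} 1  {4} 1  {5} 1
  2 to go: {1,4} 2  {1,5} 2  {2,5} 1  {3,4} 1  {4,5} 2
  3 to go: {1,2,5} 3  {1,3,4} 3  {1,4,5} 6  {2,4,5} 3  {3,4,5} 3
  4 to go: {1,2,4,5} 12  {1,3,4,5} 12  {2,3,4,5} 6
  if 0:i drops first: 30 orders
  if 1:e drops first: 6 orders
heap linearizations: 36

36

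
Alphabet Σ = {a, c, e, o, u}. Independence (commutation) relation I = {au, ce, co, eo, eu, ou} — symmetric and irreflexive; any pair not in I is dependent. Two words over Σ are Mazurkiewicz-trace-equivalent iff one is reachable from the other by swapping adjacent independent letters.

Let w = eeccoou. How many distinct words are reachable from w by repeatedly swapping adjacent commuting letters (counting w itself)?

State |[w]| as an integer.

drop 0:e onto floor
drop 1:e onto {0:e}
drop 2:c onto floor
drop 3:c onto {2:c}
drop 4:o onto floor
drop 5:o onto {4:o}
drop 6:u onto {3:c}
ground layer = {0:e, 2:c, 4:o}
drop-orders for the pieces not yet dropped (sum over which currently-grounded one goes next):
  1 to go: {1} 1  {5} 1  {6} 1
  2 to go: {0,1} 1  {1,5} 2  {1,6} 2  {3,6} 1  {4,5} 1  {5,6} 2
  3 to go: {0,1,5} 3  {0,1,6} 3  {1,3,6} 3  {1,4,5} 3  {1,5,6} 6  {2,3,6} 1  {3,5,6} 3  {4,5,6} 3
  4 to go: {0,1,3,6} 6  {0,1,4,5} 6  {0,1,5,6} 12  {1,2,3,6} 4  {1,3,5,6} 12  {1,4,5,6} 12  {2,3,5,6} 4  {3,4,5,6} 6
  5 to go: {0,1,2,3,6} 10  {0,1,3,5,6} 30  {0,1,4,5,6} 30  {1,2,3,5,6} 20  {1,3,4,5,6} 30  {2,3,4,5,6} 10
  if 0:e drops first: 60 orders
  if 2:c drops first: 90 orders
  if 4:o drops first: 60 orders
heap linearizations: 210

210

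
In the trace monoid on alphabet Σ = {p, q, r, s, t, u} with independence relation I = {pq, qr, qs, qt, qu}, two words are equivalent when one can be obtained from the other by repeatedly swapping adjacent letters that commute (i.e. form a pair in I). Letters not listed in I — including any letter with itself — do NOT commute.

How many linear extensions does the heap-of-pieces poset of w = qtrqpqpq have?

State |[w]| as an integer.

70

piece 0:q — minimal
piece 1:t — minimal
piece 2:r rests on {1:t}
piece 3:q rests on {0:q}
piece 4:p rests on {2:r}
piece 5:q rests on {3:q}
piece 6:p rests on {4:p}
piece 7:q rests on {5:q}
minimal pieces: {0:q, 1:t}
ways to finish when only these pieces remain (= sum over removing one remaining piece with nothing left below it):
  1 left: {6}→1  {7}→1
  2 left: {4,6}→1  {5,7}→1  {6,7}→2
  3 left: {2,4,6}→1  {3,5,7}→1  {4,6,7}→3  {5,6,7}→3
  4 left: {0,3,5,7}→1  {1,2,4,6}→1  {2,4,6,7}→4  {3,5,6,7}→4  {4,5,6,7}→6
  5 left: {0,3,5,6,7}→5  {1,2,4,6,7}→5  {2,4,5,6,7}→10  {3,4,5,6,7}→10
  6 left: {0,3,4,5,6,7}→15  {1,2,4,5,6,7}→15  {2,3,4,5,6,7}→20
  placing 0:q first → 35 extensions
  placing 1:t first → 35 extensions
total linear extensions = 70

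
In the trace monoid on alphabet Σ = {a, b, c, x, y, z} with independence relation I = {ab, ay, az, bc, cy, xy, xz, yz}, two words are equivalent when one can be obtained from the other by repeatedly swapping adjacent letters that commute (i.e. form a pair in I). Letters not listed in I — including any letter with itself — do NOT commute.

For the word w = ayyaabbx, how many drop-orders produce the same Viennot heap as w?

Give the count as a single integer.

#0=a has no predecessor
#1=y has no predecessor
#2=y depends on [1:y]
#3=a depends on [0:a]
#4=a depends on [3:a]
#5=b depends on [2:y]
#6=b depends on [5:b]
#7=x depends on [4:a, 6:b]
sources: [0:a, 1:y]
N(rest) = Σ N(rest − s) over sources s of rest; N(one piece) = 1:
  size 1 → [7]=1
  size 2 → [4,7]=1  [6,7]=1
  size 3 → [3,4,7]=1  [4,6,7]=2  [5,6,7]=1
  size 4 → [0,3,4,7]=1  [2,5,6,7]=1  [3,4,6,7]=3  [4,5,6,7]=3
  size 5 → [0,3,4,6,7]=4  [1,2,5,6,7]=1  [2,4,5,6,7]=4  [3,4,5,6,7]=6
  size 6 → [0,3,4,5,6,7]=10  [1,2,4,5,6,7]=5  [2,3,4,5,6,7]=10
  first=0(a) contributes 15
  first=1(y) contributes 20
|[w]| = 35

35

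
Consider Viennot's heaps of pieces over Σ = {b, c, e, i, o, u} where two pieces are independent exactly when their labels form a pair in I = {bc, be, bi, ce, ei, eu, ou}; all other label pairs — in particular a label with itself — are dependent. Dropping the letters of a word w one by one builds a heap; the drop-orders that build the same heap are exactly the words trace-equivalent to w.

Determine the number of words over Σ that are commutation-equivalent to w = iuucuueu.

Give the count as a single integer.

8

piece 0:i — minimal
piece 1:u rests on {0:i}
piece 2:u rests on {1:u}
piece 3:c rests on {2:u}
piece 4:u rests on {3:c}
piece 5:u rests on {4:u}
piece 6:e — minimal
piece 7:u rests on {5:u}
minimal pieces: {0:i, 6:e}
ways to finish when only these pieces remain (= sum over removing one remaining piece with nothing left below it):
  1 left: {6}→1  {7}→1
  2 left: {5,7}→1  {6,7}→2
  3 left: {4,5,7}→1  {5,6,7}→3
  4 left: {3,4,5,7}→1  {4,5,6,7}→4
  5 left: {2,3,4,5,7}→1  {3,4,5,6,7}→5
  6 left: {1,2,3,4,5,7}→1  {2,3,4,5,6,7}→6
  placing 0:i first → 7 extensions
  placing 6:e first → 1 extensions
total linear extensions = 8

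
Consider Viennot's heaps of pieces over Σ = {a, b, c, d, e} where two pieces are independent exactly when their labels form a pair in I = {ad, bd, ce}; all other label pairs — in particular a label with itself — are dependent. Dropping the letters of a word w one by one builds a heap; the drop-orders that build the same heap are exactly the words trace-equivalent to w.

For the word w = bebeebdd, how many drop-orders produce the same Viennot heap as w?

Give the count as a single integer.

3

0(b) covers ∅
1(e) covers 0:b
2(b) covers 1:e
3(e) covers 2:b
4(e) covers 3:e
5(b) covers 4:e
6(d) covers 4:e
7(d) covers 6:d
floor of heap: 0:b
completions by unplaced set U, small U first (add the entries for U minus each lowest piece of U):
  |U|=1: {5}:1  {7}:1
  |U|=2: {5,7}:2  {6,7}:1
  |U|=3: {5,6,7}:3
  |U|=4: {4,5,6,7}:3
  |U|=5: {3,4,5,6,7}:3
  |U|=6: {2,3,4,5,6,7}:3
  start at 0(b): 3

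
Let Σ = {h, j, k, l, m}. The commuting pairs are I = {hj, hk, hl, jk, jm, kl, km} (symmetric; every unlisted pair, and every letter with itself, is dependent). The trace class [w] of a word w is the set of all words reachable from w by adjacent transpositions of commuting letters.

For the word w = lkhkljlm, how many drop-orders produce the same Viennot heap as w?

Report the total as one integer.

140

drop 0:l onto floor
drop 1:k onto floor
drop 2:h onto floor
drop 3:k onto {1:k}
drop 4:l onto {0:l}
drop 5:j onto {4:l}
drop 6:l onto {5:j}
drop 7:m onto {2:h, 6:l}
ground layer = {0:l, 1:k, 2:h}
drop-orders for the pieces not yet dropped (sum over which currently-grounded one goes next):
  1 to go: {3} 1  {7} 1
  2 to go: {1,3} 1  {2,7} 1  {3,7} 2  {6,7} 1
  3 to go: {1,3,7} 3  {2,3,7} 3  {2,6,7} 2  {3,6,7} 3  {5,6,7} 1
  4 to go: {1,2,3,7} 6  {1,3,6,7} 6  {2,3,6,7} 8  {2,5,6,7} 3  {3,5,6,7} 4  {4,5,6,7} 1
  5 to go: {0,4,5,6,7} 1  {1,2,3,6,7} 20  {1,3,5,6,7} 10  {2,3,5,6,7} 15  {2,4,5,6,7} 4  {3,4,5,6,7} 5
  6 to go: {0,2,4,5,6,7} 5  {0,3,4,5,6,7} 6  {1,2,3,5,6,7} 45  {1,3,4,5,6,7} 15  {2,3,4,5,6,7} 24
  if 0:l drops first: 84 orders
  if 1:k drops first: 35 orders
  if 2:h drops first: 21 orders
heap linearizations: 140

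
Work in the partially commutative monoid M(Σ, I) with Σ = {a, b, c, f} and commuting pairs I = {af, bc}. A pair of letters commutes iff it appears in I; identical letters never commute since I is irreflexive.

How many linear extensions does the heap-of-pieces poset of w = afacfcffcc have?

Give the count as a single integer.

3

drop 0:a onto floor
drop 1:f onto floor
drop 2:a onto {0:a}
drop 3:c onto {1:f, 2:a}
drop 4:f onto {3:c}
drop 5:c onto {4:f}
drop 6:f onto {5:c}
drop 7:f onto {6:f}
drop 8:c onto {7:f}
drop 9:c onto {8:c}
ground layer = {0:a, 1:f}
drop-orders for the pieces not yet dropped (sum over which currently-grounded one goes next):
  1 to go: {9} 1
  2 to go: {8,9} 1
  3 to go: {7,8,9} 1
  4 to go: {6,7,8,9} 1
  5 to go: {5,6,7,8,9} 1
  6 to go: {4,5,6,7,8,9} 1
  7 to go: {3,4,5,6,7,8,9} 1
  8 to go: {1,3,4,5,6,7,8,9} 1  {2,3,4,5,6,7,8,9} 1
  if 0:a drops first: 2 orders
  if 1:f drops first: 1 orders
heap linearizations: 3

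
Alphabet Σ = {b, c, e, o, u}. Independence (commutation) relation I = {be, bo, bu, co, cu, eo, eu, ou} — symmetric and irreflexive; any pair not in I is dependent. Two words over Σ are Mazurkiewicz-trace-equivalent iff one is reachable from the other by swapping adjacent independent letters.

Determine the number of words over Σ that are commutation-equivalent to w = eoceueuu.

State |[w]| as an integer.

280

0(e) covers ∅
1(o) covers ∅
2(c) covers 0:e
3(e) covers 2:c
4(u) covers ∅
5(e) covers 3:e
6(u) covers 4:u
7(u) covers 6:u
floor of heap: 0:e, 1:o, 4:u
completions by unplaced set U, small U first (add the entries for U minus each lowest piece of U):
  |U|=1: {1}:1  {5}:1  {7}:1
  |U|=2: {1,5}:2  {1,7}:2  {3,5}:1  {5,7}:2  {6,7}:1
  |U|=3: {1,3,5}:3  {1,5,7}:6  {1,6,7}:3  {2,3,5}:1  {3,5,7}:3  {4,6,7}:1  {5,6,7}:3
  |U|=4: {0,2,3,5}:1  {1,2,3,5}:4  {1,3,5,7}:12  {1,4,6,7}:4  {1,5,6,7}:12  {2,3,5,7}:4  {3,5,6,7}:6  {4,5,6,7}:4
  |U|=5: {0,1,2,3,5}:5  {0,2,3,5,7}:5  {1,2,3,5,7}:20  {1,3,5,6,7}:30  {1,4,5,6,7}:20  {2,3,5,6,7}:10  {3,4,5,6,7}:10
  |U|=6: {0,1,2,3,5,7}:30  {0,2,3,5,6,7}:15  {1,2,3,5,6,7}:60  {1,3,4,5,6,7}:60  {2,3,4,5,6,7}:20
  start at 0(e): 140
  start at 1(o): 35
  start at 4(u): 105
sum over floor = 280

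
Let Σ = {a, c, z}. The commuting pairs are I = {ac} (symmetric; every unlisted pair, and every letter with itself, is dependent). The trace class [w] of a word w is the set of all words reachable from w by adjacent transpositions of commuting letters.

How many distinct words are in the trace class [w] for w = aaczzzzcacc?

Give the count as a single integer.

0(a) covers ∅
1(a) covers 0:a
2(c) covers ∅
3(z) covers 1:a, 2:c
4(z) covers 3:z
5(z) covers 4:z
6(z) covers 5:z
7(c) covers 6:z
8(a) covers 6:z
9(c) covers 7:c
10(c) covers 9:c
floor of heap: 0:a, 2:c
completions by unplaced set U, small U first (add the entries for U minus each lowest piece of U):
  |U|=1: {8}:1  {10}:1
  |U|=2: {8,10}:2  {9,10}:1
  |U|=3: {7,9,10}:1  {8,9,10}:3
  |U|=4: {7,8,9,10}:4
  |U|=5: {6,7,8,9,10}:4
  |U|=6: {5,6,7,8,9,10}:4
  |U|=7: {4,5,6,7,8,9,10}:4
  |U|=8: {3,4,5,6,7,8,9,10}:4
  |U|=9: {1,3,4,5,6,7,8,9,10}:4  {2,3,4,5,6,7,8,9,10}:4
  start at 0(a): 8
  start at 2(c): 4
sum over floor = 12

12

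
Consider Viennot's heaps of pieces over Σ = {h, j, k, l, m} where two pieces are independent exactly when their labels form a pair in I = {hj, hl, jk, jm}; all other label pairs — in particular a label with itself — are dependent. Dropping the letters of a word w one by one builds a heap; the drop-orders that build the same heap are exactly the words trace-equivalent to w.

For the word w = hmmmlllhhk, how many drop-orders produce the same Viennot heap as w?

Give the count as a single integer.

10

0(h) covers ∅
1(m) covers 0:h
2(m) covers 1:m
3(m) covers 2:m
4(l) covers 3:m
5(l) covers 4:l
6(l) covers 5:l
7(h) covers 3:m
8(h) covers 7:h
9(k) covers 6:l, 8:h
floor of heap: 0:h
completions by unplaced set U, small U first (add the entries for U minus each lowest piece of U):
  |U|=1: {9}:1
  |U|=2: {6,9}:1  {8,9}:1
  |U|=3: {5,6,9}:1  {6,8,9}:2  {7,8,9}:1
  |U|=4: {4,5,6,9}:1  {5,6,8,9}:3  {6,7,8,9}:3
  |U|=5: {4,5,6,8,9}:4  {5,6,7,8,9}:6
  |U|=6: {4,5,6,7,8,9}:10
  |U|=7: {3,4,5,6,7,8,9}:10
  |U|=8: {2,3,4,5,6,7,8,9}:10
  start at 0(h): 10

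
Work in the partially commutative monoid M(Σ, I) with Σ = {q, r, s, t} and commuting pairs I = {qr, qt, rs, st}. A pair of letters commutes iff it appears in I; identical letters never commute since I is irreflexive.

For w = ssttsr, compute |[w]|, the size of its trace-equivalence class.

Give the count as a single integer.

#0=s has no predecessor
#1=s depends on [0:s]
#2=t has no predecessor
#3=t depends on [2:t]
#4=s depends on [1:s]
#5=r depends on [3:t]
sources: [0:s, 2:t]
N(rest) = Σ N(rest − s) over sources s of rest; N(one piece) = 1:
  size 1 → [4]=1  [5]=1
  size 2 → [1,4]=1  [3,5]=1  [4,5]=2
  size 3 → [0,1,4]=1  [1,4,5]=3  [2,3,5]=1  [3,4,5]=3
  size 4 → [0,1,4,5]=4  [1,3,4,5]=6  [2,3,4,5]=4
  first=0(s) contributes 10
  first=2(t) contributes 10
|[w]| = 20

20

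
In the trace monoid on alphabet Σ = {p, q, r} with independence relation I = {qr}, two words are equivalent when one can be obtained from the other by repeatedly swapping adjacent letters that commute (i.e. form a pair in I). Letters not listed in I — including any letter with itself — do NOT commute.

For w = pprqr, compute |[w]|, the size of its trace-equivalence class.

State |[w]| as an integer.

3

#0=p has no predecessor
#1=p depends on [0:p]
#2=r depends on [1:p]
#3=q depends on [1:p]
#4=r depends on [2:r]
sources: [0:p]
N(rest) = Σ N(rest − s) over sources s of rest; N(one piece) = 1:
  size 1 → [3]=1  [4]=1
  size 2 → [2,4]=1  [3,4]=2
  size 3 → [2,3,4]=3
  first=0(p) contributes 3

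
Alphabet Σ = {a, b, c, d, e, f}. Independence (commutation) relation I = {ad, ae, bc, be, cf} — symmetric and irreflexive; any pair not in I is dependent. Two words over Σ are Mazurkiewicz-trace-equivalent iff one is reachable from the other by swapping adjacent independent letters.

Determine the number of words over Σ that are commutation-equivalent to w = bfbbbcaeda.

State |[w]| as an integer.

drop 0:b onto floor
drop 1:f onto {0:b}
drop 2:b onto {1:f}
drop 3:b onto {2:b}
drop 4:b onto {3:b}
drop 5:c onto floor
drop 6:a onto {4:b, 5:c}
drop 7:e onto {1:f, 5:c}
drop 8:d onto {4:b, 7:e}
drop 9:a onto {6:a}
ground layer = {0:b, 5:c}
drop-orders for the pieces not yet dropped (sum over which currently-grounded one goes next):
  1 to go: {8} 1  {9} 1
  2 to go: {6,9} 1  {7,8} 1  {8,9} 2
  3 to go: {6,8,9} 3  {7,8,9} 3
  4 to go: {4,6,8,9} 3  {6,7,8,9} 6
  5 to go: {3,4,6,8,9} 3  {4,6,7,8,9} 9  {5,6,7,8,9} 6
  6 to go: {2,3,4,6,8,9} 3  {3,4,6,7,8,9} 12  {4,5,6,7,8,9} 15
  7 to go: {2,3,4,6,7,8,9} 15  {3,4,5,6,7,8,9} 27
  8 to go: {1,2,3,4,6,7,8,9} 15  {2,3,4,5,6,7,8,9} 42
  if 0:b drops first: 57 orders
  if 5:c drops first: 15 orders
heap linearizations: 72

72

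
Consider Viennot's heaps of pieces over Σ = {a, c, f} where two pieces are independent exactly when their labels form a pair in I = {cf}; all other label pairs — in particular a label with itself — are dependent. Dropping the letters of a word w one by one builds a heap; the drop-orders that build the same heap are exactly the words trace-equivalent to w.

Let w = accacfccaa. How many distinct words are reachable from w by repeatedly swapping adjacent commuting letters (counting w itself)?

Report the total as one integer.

4

#0=a has no predecessor
#1=c depends on [0:a]
#2=c depends on [1:c]
#3=a depends on [2:c]
#4=c depends on [3:a]
#5=f depends on [3:a]
#6=c depends on [4:c]
#7=c depends on [6:c]
#8=a depends on [5:f, 7:c]
#9=a depends on [8:a]
sources: [0:a]
N(rest) = Σ N(rest − s) over sources s of rest; N(one piece) = 1:
  size 1 → [9]=1
  size 2 → [8,9]=1
  size 3 → [5,8,9]=1  [7,8,9]=1
  size 4 → [5,7,8,9]=2  [6,7,8,9]=1
  size 5 → [4,6,7,8,9]=1  [5,6,7,8,9]=3
  size 6 → [4,5,6,7,8,9]=4
  size 7 → [3,4,5,6,7,8,9]=4
  size 8 → [2,3,4,5,6,7,8,9]=4
  first=0(a) contributes 4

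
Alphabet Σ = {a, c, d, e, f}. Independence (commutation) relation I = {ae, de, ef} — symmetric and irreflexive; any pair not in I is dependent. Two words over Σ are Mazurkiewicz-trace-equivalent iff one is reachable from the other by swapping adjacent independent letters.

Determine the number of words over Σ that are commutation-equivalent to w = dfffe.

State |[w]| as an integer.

5

drop 0:d onto floor
drop 1:f onto {0:d}
drop 2:f onto {1:f}
drop 3:f onto {2:f}
drop 4:e onto floor
ground layer = {0:d, 4:e}
drop-orders for the pieces not yet dropped (sum over which currently-grounded one goes next):
  1 to go: {3} 1  {4} 1
  2 to go: {2,3} 1  {3,4} 2
  3 to go: {1,2,3} 1  {2,3,4} 3
  if 0:d drops first: 4 orders
  if 4:e drops first: 1 orders
heap linearizations: 5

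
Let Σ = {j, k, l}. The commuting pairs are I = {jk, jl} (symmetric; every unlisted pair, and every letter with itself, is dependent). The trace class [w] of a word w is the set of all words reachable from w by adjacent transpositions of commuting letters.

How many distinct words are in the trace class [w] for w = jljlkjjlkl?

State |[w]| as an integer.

210

#0=j has no predecessor
#1=l has no predecessor
#2=j depends on [0:j]
#3=l depends on [1:l]
#4=k depends on [3:l]
#5=j depends on [2:j]
#6=j depends on [5:j]
#7=l depends on [4:k]
#8=k depends on [7:l]
#9=l depends on [8:k]
sources: [0:j, 1:l]
N(rest) = Σ N(rest − s) over sources s of rest; N(one piece) = 1:
  size 1 → [6]=1  [9]=1
  size 2 → [5,6]=1  [6,9]=2  [8,9]=1
  size 3 → [2,5,6]=1  [5,6,9]=3  [6,8,9]=3  [7,8,9]=1
  size 4 → [0,2,5,6]=1  [2,5,6,9]=4  [4,7,8,9]=1  [5,6,8,9]=6  [6,7,8,9]=4
  size 5 → [0,2,5,6,9]=5  [2,5,6,8,9]=10  [3,4,7,8,9]=1  [4,6,7,8,9]=5  [5,6,7,8,9]=10
  size 6 → [0,2,5,6,8,9]=15  [1,3,4,7,8,9]=1  [2,5,6,7,8,9]=20  [3,4,6,7,8,9]=6  [4,5,6,7,8,9]=15
  size 7 → [0,2,5,6,7,8,9]=35  [1,3,4,6,7,8,9]=7  [2,4,5,6,7,8,9]=35  [3,4,5,6,7,8,9]=21
  size 8 → [0,2,4,5,6,7,8,9]=70  [1,3,4,5,6,7,8,9]=28  [2,3,4,5,6,7,8,9]=56
  first=0(j) contributes 84
  first=1(l) contributes 126
|[w]| = 210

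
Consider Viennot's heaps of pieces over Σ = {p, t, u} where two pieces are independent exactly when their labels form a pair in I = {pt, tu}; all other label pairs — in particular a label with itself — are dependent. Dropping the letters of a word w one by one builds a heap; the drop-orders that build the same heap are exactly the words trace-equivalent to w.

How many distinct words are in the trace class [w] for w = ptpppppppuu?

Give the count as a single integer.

piece 0:p — minimal
piece 1:t — minimal
piece 2:p rests on {0:p}
piece 3:p rests on {2:p}
piece 4:p rests on {3:p}
piece 5:p rests on {4:p}
piece 6:p rests on {5:p}
piece 7:p rests on {6:p}
piece 8:p rests on {7:p}
piece 9:u rests on {8:p}
piece 10:u rests on {9:u}
minimal pieces: {0:p, 1:t}
ways to finish when only these pieces remain (= sum over removing one remaining piece with nothing left below it):
  1 left: {1}→1  {10}→1
  2 left: {1,10}→2  {9,10}→1
  3 left: {1,9,10}→3  {8,9,10}→1
  4 left: {1,8,9,10}→4  {7,8,9,10}→1
  5 left: {1,7,8,9,10}→5  {6,7,8,9,10}→1
  6 left: {1,6,7,8,9,10}→6  {5,6,7,8,9,10}→1
  7 left: {1,5,6,7,8,9,10}→7  {4,5,6,7,8,9,10}→1
  8 left: {1,4,5,6,7,8,9,10}→8  {3,4,5,6,7,8,9,10}→1
  9 left: {1,3,4,5,6,7,8,9,10}→9  {2,3,4,5,6,7,8,9,10}→1
  placing 0:p first → 10 extensions
  placing 1:t first → 1 extensions
total linear extensions = 11

11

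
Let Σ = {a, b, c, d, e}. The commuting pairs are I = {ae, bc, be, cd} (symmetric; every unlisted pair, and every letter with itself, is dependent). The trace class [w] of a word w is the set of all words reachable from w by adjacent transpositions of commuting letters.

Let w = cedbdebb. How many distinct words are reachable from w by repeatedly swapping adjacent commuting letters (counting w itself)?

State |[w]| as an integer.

3

drop 0:c onto floor
drop 1:e onto {0:c}
drop 2:d onto {1:e}
drop 3:b onto {2:d}
drop 4:d onto {3:b}
drop 5:e onto {4:d}
drop 6:b onto {4:d}
drop 7:b onto {6:b}
ground layer = {0:c}
drop-orders for the pieces not yet dropped (sum over which currently-grounded one goes next):
  1 to go: {5} 1  {7} 1
  2 to go: {5,7} 2  {6,7} 1
  3 to go: {5,6,7} 3
  4 to go: {4,5,6,7} 3
  5 to go: {3,4,5,6,7} 3
  6 to go: {2,3,4,5,6,7} 3
  if 0:c drops first: 3 orders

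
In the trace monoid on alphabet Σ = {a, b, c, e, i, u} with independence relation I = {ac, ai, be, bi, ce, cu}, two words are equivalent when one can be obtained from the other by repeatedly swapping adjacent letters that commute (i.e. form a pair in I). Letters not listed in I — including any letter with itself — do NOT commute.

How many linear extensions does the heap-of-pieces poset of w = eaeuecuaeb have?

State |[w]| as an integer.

0(e) covers ∅
1(a) covers 0:e
2(e) covers 1:a
3(u) covers 2:e
4(e) covers 3:u
5(c) covers ∅
6(u) covers 4:e
7(a) covers 6:u
8(e) covers 7:a
9(b) covers 5:c, 7:a
floor of heap: 0:e, 5:c
completions by unplaced set U, small U first (add the entries for U minus each lowest piece of U):
  |U|=1: {8}:1  {9}:1
  |U|=2: {5,9}:1  {8,9}:2
  |U|=3: {5,8,9}:3  {7,8,9}:2
  |U|=4: {5,7,8,9}:5  {6,7,8,9}:2
  |U|=5: {4,6,7,8,9}:2  {5,6,7,8,9}:7
  |U|=6: {3,4,6,7,8,9}:2  {4,5,6,7,8,9}:9
  |U|=7: {2,3,4,6,7,8,9}:2  {3,4,5,6,7,8,9}:11
  |U|=8: {1,2,3,4,6,7,8,9}:2  {2,3,4,5,6,7,8,9}:13
  start at 0(e): 15
  start at 5(c): 2
sum over floor = 17

17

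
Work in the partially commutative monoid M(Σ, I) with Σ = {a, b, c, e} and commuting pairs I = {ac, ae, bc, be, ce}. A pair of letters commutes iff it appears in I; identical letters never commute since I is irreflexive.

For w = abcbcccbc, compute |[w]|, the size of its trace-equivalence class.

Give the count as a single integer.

piece 0:a — minimal
piece 1:b rests on {0:a}
piece 2:c — minimal
piece 3:b rests on {1:b}
piece 4:c rests on {2:c}
piece 5:c rests on {4:c}
piece 6:c rests on {5:c}
piece 7:b rests on {3:b}
piece 8:c rests on {6:c}
minimal pieces: {0:a, 2:c}
ways to finish when only these pieces remain (= sum over removing one remaining piece with nothing left below it):
  1 left: {7}→1  {8}→1
  2 left: {3,7}→1  {6,8}→1  {7,8}→2
  3 left: {1,3,7}→1  {3,7,8}→3  {5,6,8}→1  {6,7,8}→3
  4 left: {0,1,3,7}→1  {1,3,7,8}→4  {3,6,7,8}→6  {4,5,6,8}→1  {5,6,7,8}→4
  5 left: {0,1,3,7,8}→5  {1,3,6,7,8}→10  {2,4,5,6,8}→1  {3,5,6,7,8}→10  {4,5,6,7,8}→5
  6 left: {0,1,3,6,7,8}→15  {1,3,5,6,7,8}→20  {2,4,5,6,7,8}→6  {3,4,5,6,7,8}→15
  7 left: {0,1,3,5,6,7,8}→35  {1,3,4,5,6,7,8}→35  {2,3,4,5,6,7,8}→21
  placing 0:a first → 56 extensions
  placing 2:c first → 70 extensions
total linear extensions = 126

126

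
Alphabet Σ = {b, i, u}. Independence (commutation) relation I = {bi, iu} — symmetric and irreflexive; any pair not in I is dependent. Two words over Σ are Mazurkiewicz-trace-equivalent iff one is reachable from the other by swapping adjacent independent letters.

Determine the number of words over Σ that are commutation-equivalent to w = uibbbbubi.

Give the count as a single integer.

36

drop 0:u onto floor
drop 1:i onto floor
drop 2:b onto {0:u}
drop 3:b onto {2:b}
drop 4:b onto {3:b}
drop 5:b onto {4:b}
drop 6:u onto {5:b}
drop 7:b onto {6:u}
drop 8:i onto {1:i}
ground layer = {0:u, 1:i}
drop-orders for the pieces not yet dropped (sum over which currently-grounded one goes next):
  1 to go: {7} 1  {8} 1
  2 to go: {1,8} 1  {6,7} 1  {7,8} 2
  3 to go: {1,7,8} 3  {5,6,7} 1  {6,7,8} 3
  4 to go: {1,6,7,8} 6  {4,5,6,7} 1  {5,6,7,8} 4
  5 to go: {1,5,6,7,8} 10  {3,4,5,6,7} 1  {4,5,6,7,8} 5
  6 to go: {1,4,5,6,7,8} 15  {2,3,4,5,6,7} 1  {3,4,5,6,7,8} 6
  7 to go: {0,2,3,4,5,6,7} 1  {1,3,4,5,6,7,8} 21  {2,3,4,5,6,7,8} 7
  if 0:u drops first: 28 orders
  if 1:i drops first: 8 orders
heap linearizations: 36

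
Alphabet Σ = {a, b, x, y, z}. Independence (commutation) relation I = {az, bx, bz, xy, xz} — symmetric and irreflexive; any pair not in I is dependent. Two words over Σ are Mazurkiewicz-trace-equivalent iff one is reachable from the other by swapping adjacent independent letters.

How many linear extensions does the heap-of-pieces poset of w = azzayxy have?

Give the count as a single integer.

22

0(a) covers ∅
1(z) covers ∅
2(z) covers 1:z
3(a) covers 0:a
4(y) covers 2:z, 3:a
5(x) covers 3:a
6(y) covers 4:y
floor of heap: 0:a, 1:z
completions by unplaced set U, small U first (add the entries for U minus each lowest piece of U):
  |U|=1: {5}:1  {6}:1
  |U|=2: {4,6}:1  {5,6}:2
  |U|=3: {2,4,6}:1  {4,5,6}:3
  |U|=4: {1,2,4,6}:1  {2,4,5,6}:4  {3,4,5,6}:3
  |U|=5: {0,3,4,5,6}:3  {1,2,4,5,6}:5  {2,3,4,5,6}:7
  start at 0(a): 12
  start at 1(z): 10
sum over floor = 22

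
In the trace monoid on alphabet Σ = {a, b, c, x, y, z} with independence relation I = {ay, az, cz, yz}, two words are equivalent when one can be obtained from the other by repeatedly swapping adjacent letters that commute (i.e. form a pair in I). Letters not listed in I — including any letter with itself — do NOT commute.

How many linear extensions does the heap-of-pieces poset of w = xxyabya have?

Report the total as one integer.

#0=x has no predecessor
#1=x depends on [0:x]
#2=y depends on [1:x]
#3=a depends on [1:x]
#4=b depends on [2:y, 3:a]
#5=y depends on [4:b]
#6=a depends on [4:b]
sources: [0:x]
N(rest) = Σ N(rest − s) over sources s of rest; N(one piece) = 1:
  size 1 → [5]=1  [6]=1
  size 2 → [5,6]=2
  size 3 → [4,5,6]=2
  size 4 → [2,4,5,6]=2  [3,4,5,6]=2
  size 5 → [2,3,4,5,6]=4
  first=0(x) contributes 4

4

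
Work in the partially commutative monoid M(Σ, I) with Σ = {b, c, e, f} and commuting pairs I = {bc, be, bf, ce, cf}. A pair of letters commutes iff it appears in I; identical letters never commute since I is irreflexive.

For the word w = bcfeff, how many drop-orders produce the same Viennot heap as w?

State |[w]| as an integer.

0(b) covers ∅
1(c) covers ∅
2(f) covers ∅
3(e) covers 2:f
4(f) covers 3:e
5(f) covers 4:f
floor of heap: 0:b, 1:c, 2:f
completions by unplaced set U, small U first (add the entries for U minus each lowest piece of U):
  |U|=1: {0}:1  {1}:1  {5}:1
  |U|=2: {0,1}:2  {0,5}:2  {1,5}:2  {4,5}:1
  |U|=3: {0,1,5}:6  {0,4,5}:3  {1,4,5}:3  {3,4,5}:1
  |U|=4: {0,1,4,5}:12  {0,3,4,5}:4  {1,3,4,5}:4  {2,3,4,5}:1
  start at 0(b): 5
  start at 1(c): 5
  start at 2(f): 20
sum over floor = 30

30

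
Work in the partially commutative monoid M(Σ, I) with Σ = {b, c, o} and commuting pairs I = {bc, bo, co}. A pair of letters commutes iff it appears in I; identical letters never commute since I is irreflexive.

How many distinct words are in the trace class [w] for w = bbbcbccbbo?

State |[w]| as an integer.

840

drop 0:b onto floor
drop 1:b onto {0:b}
drop 2:b onto {1:b}
drop 3:c onto floor
drop 4:b onto {2:b}
drop 5:c onto {3:c}
drop 6:c onto {5:c}
drop 7:b onto {4:b}
drop 8:b onto {7:b}
drop 9:o onto floor
ground layer = {0:b, 3:c, 9:o}
drop-orders for the pieces not yet dropped (sum over which currently-grounded one goes next):
  1 to go: {6} 1  {8} 1  {9} 1
  2 to go: {5,6} 1  {6,8} 2  {6,9} 2  {7,8} 1  {8,9} 2
  3 to go: {3,5,6} 1  {4,7,8} 1  {5,6,8} 3  {5,6,9} 3  {6,7,8} 3  {6,8,9} 6  {7,8,9} 3
  4 to go: {2,4,7,8} 1  {3,5,6,8} 4  {3,5,6,9} 4  {4,6,7,8} 4  {4,7,8,9} 4  {5,6,7,8} 6  {5,6,8,9} 12  {6,7,8,9} 12
  5 to go: {1,2,4,7,8} 1  {2,4,6,7,8} 5  {2,4,7,8,9} 5  {3,5,6,7,8} 10  {3,5,6,8,9} 20  {4,5,6,7,8} 10  {4,6,7,8,9} 20  {5,6,7,8,9} 30
  6 to go: {0,1,2,4,7,8} 1  {1,2,4,6,7,8} 6  {1,2,4,7,8,9} 6  {2,4,5,6,7,8} 15  {2,4,6,7,8,9} 30  {3,4,5,6,7,8} 20  {3,5,6,7,8,9} 60  {4,5,6,7,8,9} 60
  7 to go: {0,1,2,4,6,7,8} 7  {0,1,2,4,7,8,9} 7  {1,2,4,5,6,7,8} 21  {1,2,4,6,7,8,9} 42  {2,3,4,5,6,7,8} 35  {2,4,5,6,7,8,9} 105  {3,4,5,6,7,8,9} 140
  8 to go: {0,1,2,4,5,6,7,8} 28  {0,1,2,4,6,7,8,9} 56  {1,2,3,4,5,6,7,8} 56  {1,2,4,5,6,7,8,9} 168  {2,3,4,5,6,7,8,9} 280
  if 0:b drops first: 504 orders
  if 3:c drops first: 252 orders
  if 9:o drops first: 84 orders
heap linearizations: 840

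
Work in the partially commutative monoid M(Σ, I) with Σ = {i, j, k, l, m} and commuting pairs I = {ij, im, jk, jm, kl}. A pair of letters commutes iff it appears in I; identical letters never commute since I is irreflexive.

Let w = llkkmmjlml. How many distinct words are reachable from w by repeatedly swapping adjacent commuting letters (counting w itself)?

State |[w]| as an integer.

22

piece 0:l — minimal
piece 1:l rests on {0:l}
piece 2:k — minimal
piece 3:k rests on {2:k}
piece 4:m rests on {1:l, 3:k}
piece 5:m rests on {4:m}
piece 6:j rests on {1:l}
piece 7:l rests on {5:m, 6:j}
piece 8:m rests on {7:l}
piece 9:l rests on {8:m}
minimal pieces: {0:l, 2:k}
ways to finish when only these pieces remain (= sum over removing one remaining piece with nothing left below it):
  1 left: {9}→1
  2 left: {8,9}→1
  3 left: {7,8,9}→1
  4 left: {5,7,8,9}→1  {6,7,8,9}→1
  5 left: {4,5,7,8,9}→1  {5,6,7,8,9}→2
  6 left: {3,4,5,7,8,9}→1  {4,5,6,7,8,9}→3
  7 left: {1,4,5,6,7,8,9}→3  {2,3,4,5,7,8,9}→1  {3,4,5,6,7,8,9}→4
  8 left: {0,1,4,5,6,7,8,9}→3  {1,3,4,5,6,7,8,9}→7  {2,3,4,5,6,7,8,9}→5
  placing 0:l first → 12 extensions
  placing 2:k first → 10 extensions
total linear extensions = 22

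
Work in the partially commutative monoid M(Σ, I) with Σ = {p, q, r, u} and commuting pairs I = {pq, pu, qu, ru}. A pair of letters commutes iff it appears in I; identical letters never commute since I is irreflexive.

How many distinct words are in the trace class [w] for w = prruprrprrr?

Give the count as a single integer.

11

piece 0:p — minimal
piece 1:r rests on {0:p}
piece 2:r rests on {1:r}
piece 3:u — minimal
piece 4:p rests on {2:r}
piece 5:r rests on {4:p}
piece 6:r rests on {5:r}
piece 7:p rests on {6:r}
piece 8:r rests on {7:p}
piece 9:r rests on {8:r}
piece 10:r rests on {9:r}
minimal pieces: {0:p, 3:u}
ways to finish when only these pieces remain (= sum over removing one remaining piece with nothing left below it):
  1 left: {3}→1  {10}→1
  2 left: {3,10}→2  {9,10}→1
  3 left: {3,9,10}→3  {8,9,10}→1
  4 left: {3,8,9,10}→4  {7,8,9,10}→1
  5 left: {3,7,8,9,10}→5  {6,7,8,9,10}→1
  6 left: {3,6,7,8,9,10}→6  {5,6,7,8,9,10}→1
  7 left: {3,5,6,7,8,9,10}→7  {4,5,6,7,8,9,10}→1
  8 left: {2,4,5,6,7,8,9,10}→1  {3,4,5,6,7,8,9,10}→8
  9 left: {1,2,4,5,6,7,8,9,10}→1  {2,3,4,5,6,7,8,9,10}→9
  placing 0:p first → 10 extensions
  placing 3:u first → 1 extensions
total linear extensions = 11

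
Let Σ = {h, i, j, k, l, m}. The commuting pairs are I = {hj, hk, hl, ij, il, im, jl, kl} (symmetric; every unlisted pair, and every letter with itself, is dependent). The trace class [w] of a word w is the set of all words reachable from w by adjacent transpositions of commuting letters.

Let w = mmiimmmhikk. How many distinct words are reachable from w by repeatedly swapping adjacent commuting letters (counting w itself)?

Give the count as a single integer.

21

#0=m has no predecessor
#1=m depends on [0:m]
#2=i has no predecessor
#3=i depends on [2:i]
#4=m depends on [1:m]
#5=m depends on [4:m]
#6=m depends on [5:m]
#7=h depends on [3:i, 6:m]
#8=i depends on [7:h]
#9=k depends on [8:i]
#10=k depends on [9:k]
sources: [0:m, 2:i]
N(rest) = Σ N(rest − s) over sources s of rest; N(one piece) = 1:
  size 1 → [10]=1
  size 2 → [9,10]=1
  size 3 → [8,9,10]=1
  size 4 → [7,8,9,10]=1
  size 5 → [3,7,8,9,10]=1  [6,7,8,9,10]=1
  size 6 → [2,3,7,8,9,10]=1  [3,6,7,8,9,10]=2  [5,6,7,8,9,10]=1
  size 7 → [2,3,6,7,8,9,10]=3  [3,5,6,7,8,9,10]=3  [4,5,6,7,8,9,10]=1
  size 8 → [1,4,5,6,7,8,9,10]=1  [2,3,5,6,7,8,9,10]=6  [3,4,5,6,7,8,9,10]=4
  size 9 → [0,1,4,5,6,7,8,9,10]=1  [1,3,4,5,6,7,8,9,10]=5  [2,3,4,5,6,7,8,9,10]=10
  first=0(m) contributes 15
  first=2(i) contributes 6
|[w]| = 21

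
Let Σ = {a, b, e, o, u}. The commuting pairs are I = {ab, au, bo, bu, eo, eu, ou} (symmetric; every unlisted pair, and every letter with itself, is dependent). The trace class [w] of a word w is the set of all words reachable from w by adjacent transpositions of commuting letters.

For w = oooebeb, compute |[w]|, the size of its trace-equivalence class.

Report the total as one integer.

drop 0:o onto floor
drop 1:o onto {0:o}
drop 2:o onto {1:o}
drop 3:e onto floor
drop 4:b onto {3:e}
drop 5:e onto {4:b}
drop 6:b onto {5:e}
ground layer = {0:o, 3:e}
drop-orders for the pieces not yet dropped (sum over which currently-grounded one goes next):
  1 to go: {2} 1  {6} 1
  2 to go: {1,2} 1  {2,6} 2  {5,6} 1
  3 to go: {0,1,2} 1  {1,2,6} 3  {2,5,6} 3  {4,5,6} 1
  4 to go: {0,1,2,6} 4  {1,2,5,6} 6  {2,4,5,6} 4  {3,4,5,6} 1
  5 to go: {0,1,2,5,6} 10  {1,2,4,5,6} 10  {2,3,4,5,6} 5
  if 0:o drops first: 15 orders
  if 3:e drops first: 20 orders
heap linearizations: 35

35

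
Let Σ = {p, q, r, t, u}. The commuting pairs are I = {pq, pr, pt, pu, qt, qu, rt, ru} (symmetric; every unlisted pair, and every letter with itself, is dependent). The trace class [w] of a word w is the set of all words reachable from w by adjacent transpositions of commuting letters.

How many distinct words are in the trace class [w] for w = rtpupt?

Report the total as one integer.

60

#0=r has no predecessor
#1=t has no predecessor
#2=p has no predecessor
#3=u depends on [1:t]
#4=p depends on [2:p]
#5=t depends on [3:u]
sources: [0:r, 1:t, 2:p]
N(rest) = Σ N(rest − s) over sources s of rest; N(one piece) = 1:
  size 1 → [0]=1  [4]=1  [5]=1
  size 2 → [0,4]=2  [0,5]=2  [2,4]=1  [3,5]=1  [4,5]=2
  size 3 → [0,2,4]=3  [0,3,5]=3  [0,4,5]=6  [1,3,5]=1  [2,4,5]=3  [3,4,5]=3
  size 4 → [0,1,3,5]=4  [0,2,4,5]=12  [0,3,4,5]=12  [1,3,4,5]=4  [2,3,4,5]=6
  first=0(r) contributes 10
  first=1(t) contributes 30
  first=2(p) contributes 20
|[w]| = 60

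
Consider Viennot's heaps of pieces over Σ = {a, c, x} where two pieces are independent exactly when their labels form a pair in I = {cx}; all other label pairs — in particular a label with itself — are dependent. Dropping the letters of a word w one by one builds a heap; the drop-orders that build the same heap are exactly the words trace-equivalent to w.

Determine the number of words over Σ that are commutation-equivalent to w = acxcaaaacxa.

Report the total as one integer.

piece 0:a — minimal
piece 1:c rests on {0:a}
piece 2:x rests on {0:a}
piece 3:c rests on {1:c}
piece 4:a rests on {2:x, 3:c}
piece 5:a rests on {4:a}
piece 6:a rests on {5:a}
piece 7:a rests on {6:a}
piece 8:c rests on {7:a}
piece 9:x rests on {7:a}
piece 10:a rests on {8:c, 9:x}
minimal pieces: {0:a}
ways to finish when only these pieces remain (= sum over removing one remaining piece with nothing left below it):
  1 left: {10}→1
  2 left: {8,10}→1  {9,10}→1
  3 left: {8,9,10}→2
  4 left: {7,8,9,10}→2
  5 left: {6,7,8,9,10}→2
  6 left: {5,6,7,8,9,10}→2
  7 left: {4,5,6,7,8,9,10}→2
  8 left: {2,4,5,6,7,8,9,10}→2  {3,4,5,6,7,8,9,10}→2
  9 left: {1,3,4,5,6,7,8,9,10}→2  {2,3,4,5,6,7,8,9,10}→4
  placing 0:a first → 6 extensions

6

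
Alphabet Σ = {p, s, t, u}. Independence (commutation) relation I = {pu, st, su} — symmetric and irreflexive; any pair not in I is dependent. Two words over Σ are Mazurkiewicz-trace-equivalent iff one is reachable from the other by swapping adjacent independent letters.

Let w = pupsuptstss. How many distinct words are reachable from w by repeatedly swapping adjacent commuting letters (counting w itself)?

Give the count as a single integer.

#0=p has no predecessor
#1=u has no predecessor
#2=p depends on [0:p]
#3=s depends on [2:p]
#4=u depends on [1:u]
#5=p depends on [3:s]
#6=t depends on [4:u, 5:p]
#7=s depends on [5:p]
#8=t depends on [6:t]
#9=s depends on [7:s]
#10=s depends on [9:s]
sources: [0:p, 1:u]
N(rest) = Σ N(rest − s) over sources s of rest; N(one piece) = 1:
  size 1 → [8]=1  [10]=1
  size 2 → [6,8]=1  [8,10]=2  [9,10]=1
  size 3 → [4,6,8]=1  [6,8,10]=3  [7,9,10]=1  [8,9,10]=3
  size 4 → [1,4,6,8]=1  [4,6,8,10]=4  [6,8,9,10]=6  [7,8,9,10]=4
  size 5 → [1,4,6,8,10]=5  [4,6,8,9,10]=10  [6,7,8,9,10]=10
  size 6 → [1,4,6,8,9,10]=15  [4,6,7,8,9,10]=20  [5,6,7,8,9,10]=10
  size 7 → [1,4,6,7,8,9,10]=35  [3,5,6,7,8,9,10]=10  [4,5,6,7,8,9,10]=30
  size 8 → [1,4,5,6,7,8,9,10]=65  [2,3,5,6,7,8,9,10]=10  [3,4,5,6,7,8,9,10]=40
  size 9 → [0,2,3,5,6,7,8,9,10]=10  [1,3,4,5,6,7,8,9,10]=105  [2,3,4,5,6,7,8,9,10]=50
  first=0(p) contributes 155
  first=1(u) contributes 60
|[w]| = 215

215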